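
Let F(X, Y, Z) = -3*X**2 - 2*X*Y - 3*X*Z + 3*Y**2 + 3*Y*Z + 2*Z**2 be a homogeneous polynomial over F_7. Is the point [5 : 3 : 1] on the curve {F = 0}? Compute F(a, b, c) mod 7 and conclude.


F(5,3,1) ≡ 2 (mod 7); P is NOT on the curve.

Evaluate F(5, 3, 1) term-by-term (mod 7).
  -3*X**2 ↦ -3·25·1·1 = -75
  -2*X*Y ↦ -2·5·3·1 = -30
  -3*X*Z ↦ -3·5·1·1 = -15
  3*Y**2 ↦ 3·1·9·1 = 27
  3*Y*Z ↦ 3·1·3·1 = 9
  2*Z**2 ↦ 2·1·1·1 = 2
Sum: F(5, 3, 1) = (-75) + (-30) + (-15) + (27) + (9) + (2) = -82.
Reducing mod 7: -82 ≡ 2 (mod 7).
Since F(a, b, c) ≡ 2 ≠ 0 (mod 7), P does NOT lie on the curve.


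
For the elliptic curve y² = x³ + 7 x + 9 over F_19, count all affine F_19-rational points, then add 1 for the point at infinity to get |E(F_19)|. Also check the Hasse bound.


Affine points = {(0, 3), (0, 16), (1, 6), (1, 13), (3, 0), (4, 5), (4, 14), (5, 6), (5, 13), (6, 1), (6, 18), (8, 8), (8, 11), (11, 7), (11, 12), (12, 4), (12, 15), (13, 6), (13, 13), (14, 1), (14, 18), (17, 5), (17, 14), (18, 1), (18, 18)}; affine count = 25; |E(F_19)| = 26.

Discriminant check: Δ ∝ 4a³ + 27b² = 4·7³ + 27·9² = 4·343 + 27·81 ≡ 6 (mod 19). Nonzero ⇒ E is nonsingular.
For each x ∈ F_19, compute rhs = x³ + 7·x + 9 mod 19, then count y ∈ F_19 with y² ≡ rhs.
  x = 0: rhs = 9, matching y values: 3, 16 (2 points).
  x = 1: rhs = 17, matching y values: 6, 13 (2 points).
  x = 2: rhs = 12, matching y values: none (0 points).
  x = 3: rhs = 0, matching y values: 0 (1 points).
  x = 4: rhs = 6, matching y values: 5, 14 (2 points).
  x = 5: rhs = 17, matching y values: 6, 13 (2 points).
  x = 6: rhs = 1, matching y values: 1, 18 (2 points).
  x = 7: rhs = 2, matching y values: none (0 points).
  x = 8: rhs = 7, matching y values: 8, 11 (2 points).
  x = 9: rhs = 3, matching y values: none (0 points).
  x = 10: rhs = 15, matching y values: none (0 points).
  x = 11: rhs = 11, matching y values: 7, 12 (2 points).
  x = 12: rhs = 16, matching y values: 4, 15 (2 points).
  x = 13: rhs = 17, matching y values: 6, 13 (2 points).
  x = 14: rhs = 1, matching y values: 1, 18 (2 points).
  x = 15: rhs = 12, matching y values: none (0 points).
  x = 16: rhs = 18, matching y values: none (0 points).
  x = 17: rhs = 6, matching y values: 5, 14 (2 points).
  x = 18: rhs = 1, matching y values: 1, 18 (2 points).
Total affine count: 25.
Full point count |E(F_19)| = 25 + 1 = 26.
Hasse bound: |26 − (19+1)| = |6| = 6 ≤ 2√19 ≈ 8.7178 ✓.


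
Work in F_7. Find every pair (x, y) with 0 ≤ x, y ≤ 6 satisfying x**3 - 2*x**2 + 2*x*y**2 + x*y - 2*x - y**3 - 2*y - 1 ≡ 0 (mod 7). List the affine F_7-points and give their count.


Affine F_7-points: {(1, 5), (1, 6), (2, 6), (6, 3), (6, 6)}; count = 5.

For each of the 49 pairs (x, y) ∈ F_7², evaluate f(x, y) mod 7. Record the zeros.
  x = 0: [0↦6, 1↦3, 2↦1, 3↦1, 4↦4, 5↦4, 6↦2]  zeros at y ∈ ∅
  x = 1: [0↦3, 1↦3, 2↦1, 3↦5, 4↦2, 5↦0, 6↦0]  zeros at y ∈ {5, 6}
  x = 2: [0↦2, 1↦5, 2↦3, 3↦4, 4↦2, 5↦5, 6↦0]  zeros at y ∈ {6}
  x = 3: [0↦2, 1↦1, 2↦6, 3↦4, 4↦3, 5↦4, 6↦1]  zeros at y ∈ ∅
  x = 4: [0↦2, 1↦4, 2↦2, 3↦4, 4↦4, 5↦3, 6↦2]  zeros at y ∈ ∅
  x = 5: [0↦1, 1↦6, 2↦4, 3↦3, 4↦4, 5↦1, 6↦2]  zeros at y ∈ ∅
  x = 6: [0↦5, 1↦6, 2↦4, 3↦0, 4↦2, 5↦4, 6↦0]  zeros at y ∈ {3, 6}
Collecting zeros: affine points = {(1, 5), (1, 6), (2, 6), (6, 3), (6, 6)}.
Total count |C(F_7)_aff| = 5.


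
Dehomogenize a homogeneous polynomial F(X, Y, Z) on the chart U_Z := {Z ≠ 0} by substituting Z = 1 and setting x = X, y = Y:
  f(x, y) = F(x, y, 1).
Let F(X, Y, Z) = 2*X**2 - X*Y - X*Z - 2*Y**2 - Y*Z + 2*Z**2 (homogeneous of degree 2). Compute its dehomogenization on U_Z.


f(x, y) = 2*x**2 - x*y - x - 2*y**2 - y + 2

On U_Z we set Z = 1. Each monomial c·X^i·Y^j·Z^k in F becomes c·x^i·y^j·1^k = c·x^i·y^j.
Substituting Z = 1: F(X, Y, 1) = 2*x**2 - x*y - x - 2*y**2 - y + 2.
Note: deg(f) ≤ deg(F) = 2; strict inequality happens when F is divisible by Z (lost terms).


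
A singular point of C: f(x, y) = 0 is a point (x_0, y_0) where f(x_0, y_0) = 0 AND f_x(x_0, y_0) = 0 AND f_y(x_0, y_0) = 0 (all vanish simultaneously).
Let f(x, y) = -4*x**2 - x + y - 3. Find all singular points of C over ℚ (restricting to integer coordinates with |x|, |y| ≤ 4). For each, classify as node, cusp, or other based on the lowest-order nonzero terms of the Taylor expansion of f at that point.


No singular points in the scanned grid; C is smooth there.

Compute partial derivatives:
  f_x = -8*x - 1.
  f_y = 1.
f_y = 1 is a nonzero constant, so f_y never vanishes: no point (x, y) can satisfy f = f_x = f_y = 0. In particular no (x, y) ∈ {−4, ..., 4}² is singular; the curve is smooth.


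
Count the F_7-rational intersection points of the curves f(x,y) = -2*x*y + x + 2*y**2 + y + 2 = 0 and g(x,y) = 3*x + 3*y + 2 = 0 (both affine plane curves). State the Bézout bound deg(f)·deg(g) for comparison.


Common zeros: ∅; count = 0; Bézout bound = 2.

deg(f) = 2, deg(g) = 1, so Bézout bound = 2.
Scan x ∈ F_7. For each x, list the y ∈ F_7 with f(x, y) ≡ 0 and those with g(x, y) ≡ 0 (mod 7); the common zeros in that column are the intersection.
  x = 0: f ≡ 0 at y ∈ ∅; g ≡ 0 at y ∈ {4}; common: ∅.
  x = 1: f ≡ 0 at y ∈ ∅; g ≡ 0 at y ∈ {3}; common: ∅.
  x = 2: f ≡ 0 at y ∈ ∅; g ≡ 0 at y ∈ {2}; common: ∅.
  x = 3: f ≡ 0 at y ∈ ∅; g ≡ 0 at y ∈ {1}; common: ∅.
  x = 4: f ≡ 0 at y ∈ {2, 5}; g ≡ 0 at y ∈ {0}; common: ∅.
  x = 5: f ≡ 0 at y ∈ {0, 1}; g ≡ 0 at y ∈ {6}; common: ∅.
  x = 6: f ≡ 0 at y ∈ {3, 6}; g ≡ 0 at y ∈ {5}; common: ∅.
Collecting: common zeros = ∅, so the count is 0.
Comparison with the Bézout bound: 0 ≤ 2 = deg(f)·deg(g), as expected for curves with no common component (the affine F_7-count falls short of the bound because intersections may lie at infinity, over extension fields, or carry multiplicity).


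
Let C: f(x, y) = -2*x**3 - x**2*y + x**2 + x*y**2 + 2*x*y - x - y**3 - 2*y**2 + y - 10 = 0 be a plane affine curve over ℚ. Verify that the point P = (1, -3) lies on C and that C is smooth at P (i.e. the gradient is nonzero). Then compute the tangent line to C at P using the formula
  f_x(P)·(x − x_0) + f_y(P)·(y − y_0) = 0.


Tangent line at P: 4*x - 19*y - 61 = 0.

Step 1: f(1, -3) = 0, so P lies on C.
Step 2: partial derivatives
  f_x(x, y) = -6*x**2 - 2*x*y + 2*x + y**2 + 2*y - 1, f_y(x, y) = -x**2 + 2*x*y + 2*x - 3*y**2 - 4*y + 1.
  f_x(P) = 4, f_y(P) = -19 (gradient nonzero, so P is smooth).
Step 3: tangent line at P: 4·(x − 1) + -19·(y − -3) = 0.
Expanding: 4*x - 19*y - 61 = 0.


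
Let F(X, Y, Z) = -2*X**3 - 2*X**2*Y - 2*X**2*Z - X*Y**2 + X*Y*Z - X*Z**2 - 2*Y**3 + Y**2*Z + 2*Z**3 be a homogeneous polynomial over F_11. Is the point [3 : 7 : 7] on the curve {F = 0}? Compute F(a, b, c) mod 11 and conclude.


F(3,7,7) ≡ 0 (mod 11); P is on the curve.

Evaluate F(3, 7, 7) term-by-term (mod 11).
  -2*X**3 ↦ -2·27·1·1 = -54
  -2*X**2*Y ↦ -2·9·7·1 = -126
  -2*X**2*Z ↦ -2·9·1·7 = -126
  -X*Y**2 ↦ -1·3·49·1 = -147
  X*Y*Z ↦ 1·3·7·7 = 147
  -X*Z**2 ↦ -1·3·1·49 = -147
  -2*Y**3 ↦ -2·1·343·1 = -686
  Y**2*Z ↦ 1·1·49·7 = 343
  2*Z**3 ↦ 2·1·1·343 = 686
Sum: F(3, 7, 7) = (-54) + (-126) + (-126) + (-147) + (147) + (-147) + (-686) + (343) + (686) = -110.
Reducing mod 11: -110 ≡ 0 (mod 11).
Since F(a, b, c) ≡ 0 (mod 11), P lies on the curve.


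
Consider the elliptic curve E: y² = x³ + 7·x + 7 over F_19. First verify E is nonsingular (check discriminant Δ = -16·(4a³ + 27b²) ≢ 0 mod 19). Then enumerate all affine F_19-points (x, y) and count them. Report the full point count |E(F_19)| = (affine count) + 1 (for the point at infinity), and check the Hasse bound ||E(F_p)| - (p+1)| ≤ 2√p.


Affine points = {(0, 8), (0, 11), (3, 6), (3, 13), (4, 2), (4, 17), (7, 0), (8, 9), (8, 10), (9, 1), (9, 18), (11, 3), (11, 16), (16, 4), (16, 15), (17, 2), (17, 17)}; affine count = 17; |E(F_19)| = 18.

Discriminant check: Δ ∝ 4a³ + 27b² = 4·7³ + 27·7² = 4·343 + 27·49 ≡ 16 (mod 19). Nonzero ⇒ E is nonsingular.
For each x ∈ F_19, compute rhs = x³ + 7·x + 7 mod 19, then count y ∈ F_19 with y² ≡ rhs.
  x = 0: rhs = 7, matching y values: 8, 11 (2 points).
  x = 1: rhs = 15, matching y values: none (0 points).
  x = 2: rhs = 10, matching y values: none (0 points).
  x = 3: rhs = 17, matching y values: 6, 13 (2 points).
  x = 4: rhs = 4, matching y values: 2, 17 (2 points).
  x = 5: rhs = 15, matching y values: none (0 points).
  x = 6: rhs = 18, matching y values: none (0 points).
  x = 7: rhs = 0, matching y values: 0 (1 points).
  x = 8: rhs = 5, matching y values: 9, 10 (2 points).
  x = 9: rhs = 1, matching y values: 1, 18 (2 points).
  x = 10: rhs = 13, matching y values: none (0 points).
  x = 11: rhs = 9, matching y values: 3, 16 (2 points).
  x = 12: rhs = 14, matching y values: none (0 points).
  x = 13: rhs = 15, matching y values: none (0 points).
  x = 14: rhs = 18, matching y values: none (0 points).
  x = 15: rhs = 10, matching y values: none (0 points).
  x = 16: rhs = 16, matching y values: 4, 15 (2 points).
  x = 17: rhs = 4, matching y values: 2, 17 (2 points).
  x = 18: rhs = 18, matching y values: none (0 points).
Total affine count: 17.
Full point count |E(F_19)| = 17 + 1 = 18.
Hasse bound: |18 − (19+1)| = |-2| = 2 ≤ 2√19 ≈ 8.7178 ✓.


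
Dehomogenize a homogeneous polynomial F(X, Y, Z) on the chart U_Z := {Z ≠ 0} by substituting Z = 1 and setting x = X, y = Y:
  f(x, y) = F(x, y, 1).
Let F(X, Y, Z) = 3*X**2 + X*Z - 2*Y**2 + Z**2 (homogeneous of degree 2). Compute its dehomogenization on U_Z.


f(x, y) = 3*x**2 + x - 2*y**2 + 1

On U_Z we set Z = 1. Each monomial c·X^i·Y^j·Z^k in F becomes c·x^i·y^j·1^k = c·x^i·y^j.
Substituting Z = 1: F(X, Y, 1) = 3*x**2 + x - 2*y**2 + 1.
Note: deg(f) ≤ deg(F) = 2; strict inequality happens when F is divisible by Z (lost terms).


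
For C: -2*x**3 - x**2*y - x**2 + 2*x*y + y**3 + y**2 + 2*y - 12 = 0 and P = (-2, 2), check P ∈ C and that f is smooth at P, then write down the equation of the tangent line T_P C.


Tangent line at P: -8*x + 10*y - 36 = 0.

Step 1: f(-2, 2) = 0, so P lies on C.
Step 2: partial derivatives
  f_x(x, y) = -6*x**2 - 2*x*y - 2*x + 2*y, f_y(x, y) = -x**2 + 2*x + 3*y**2 + 2*y + 2.
  f_x(P) = -8, f_y(P) = 10 (gradient nonzero, so P is smooth).
Step 3: tangent line at P: -8·(x − -2) + 10·(y − 2) = 0.
Expanding: -8*x + 10*y - 36 = 0.


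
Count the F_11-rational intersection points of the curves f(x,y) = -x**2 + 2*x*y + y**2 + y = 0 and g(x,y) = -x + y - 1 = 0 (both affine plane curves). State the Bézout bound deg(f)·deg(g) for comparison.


Common zeros: {(5, 6), (9, 10)}; count = 2; Bézout bound = 2.

deg(f) = 2, deg(g) = 1, so Bézout bound = 2.
Scan x ∈ F_11. For each x, list the y ∈ F_11 with f(x, y) ≡ 0 and those with g(x, y) ≡ 0 (mod 11); the common zeros in that column are the intersection.
  x = 0: f ≡ 0 at y ∈ {0, 10}; g ≡ 0 at y ∈ {1}; common: ∅.
  x = 1: f ≡ 0 at y ∈ ∅; g ≡ 0 at y ∈ {2}; common: ∅.
  x = 2: f ≡ 0 at y ∈ ∅; g ≡ 0 at y ∈ {3}; common: ∅.
  x = 3: f ≡ 0 at y ∈ ∅; g ≡ 0 at y ∈ {4}; common: ∅.
  x = 4: f ≡ 0 at y ∈ ∅; g ≡ 0 at y ∈ {5}; common: ∅.
  x = 5: f ≡ 0 at y ∈ {5, 6}; g ≡ 0 at y ∈ {6}; common: {6}.
  x = 6: f ≡ 0 at y ∈ {1, 8}; g ≡ 0 at y ∈ {7}; common: ∅.
  x = 7: f ≡ 0 at y ∈ {1, 6}; g ≡ 0 at y ∈ {8}; common: ∅.
  x = 8: f ≡ 0 at y ∈ ∅; g ≡ 0 at y ∈ {9}; common: ∅.
  x = 9: f ≡ 0 at y ∈ {4, 10}; g ≡ 0 at y ∈ {10}; common: {10}.
  x = 10: f ≡ 0 at y ∈ {4, 8}; g ≡ 0 at y ∈ {0}; common: ∅.
Collecting: common zeros = {(5, 6), (9, 10)}, so the count is 2.
Comparison with the Bézout bound: 2 ≤ 2 = deg(f)·deg(g), as expected for curves with no common component (the bound is attained).


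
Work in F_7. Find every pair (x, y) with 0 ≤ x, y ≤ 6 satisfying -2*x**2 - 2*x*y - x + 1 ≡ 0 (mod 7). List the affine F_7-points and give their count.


Affine F_7-points: {(1, 6), (2, 3), (3, 6), (4, 0), (5, 3), (6, 0)}; count = 6.

For each of the 49 pairs (x, y) ∈ F_7², evaluate f(x, y) mod 7. Record the zeros.
  x = 0: [0↦1, 1↦1, 2↦1, 3↦1, 4↦1, 5↦1, 6↦1]  zeros at y ∈ ∅
  x = 1: [0↦5, 1↦3, 2↦1, 3↦6, 4↦4, 5↦2, 6↦0]  zeros at y ∈ {6}
  x = 2: [0↦5, 1↦1, 2↦4, 3↦0, 4↦3, 5↦6, 6↦2]  zeros at y ∈ {3}
  x = 3: [0↦1, 1↦2, 2↦3, 3↦4, 4↦5, 5↦6, 6↦0]  zeros at y ∈ {6}
  x = 4: [0↦0, 1↦6, 2↦5, 3↦4, 4↦3, 5↦2, 6↦1]  zeros at y ∈ {0}
  x = 5: [0↦2, 1↦6, 2↦3, 3↦0, 4↦4, 5↦1, 6↦5]  zeros at y ∈ {3}
  x = 6: [0↦0, 1↦2, 2↦4, 3↦6, 4↦1, 5↦3, 6↦5]  zeros at y ∈ {0}
Collecting zeros: affine points = {(1, 6), (2, 3), (3, 6), (4, 0), (5, 3), (6, 0)}.
Total count |C(F_7)_aff| = 6.


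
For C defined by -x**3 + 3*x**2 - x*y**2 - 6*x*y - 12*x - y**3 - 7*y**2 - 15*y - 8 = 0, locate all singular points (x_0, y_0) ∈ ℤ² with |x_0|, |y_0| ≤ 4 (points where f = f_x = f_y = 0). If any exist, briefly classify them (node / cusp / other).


Singular points: {(1, -3)}; classification: cusp.

Compute partial derivatives:
  f_x = -3*x**2 + 6*x - y**2 - 6*y - 12.
  f_y = -2*x*y - 6*x - 3*y**2 - 14*y - 15.
Scan x_0 ∈ {−4, ..., 4}. For each x_0, f_y(x_0, y) is a polynomial in y; find its integer roots y ∈ {−4, ..., 4}, then test f_x and f at those candidates.
  x = -4: f_y(-4, y) = -3*y**2 - 6*y + 9; vanishes at y ∈ {-3, 1}. (-4, -3): f_x = -75 ≠ 0; (-4, 1): f_x = -91 ≠ 0.
  x = -3: f_y(-3, y) = -3*y**2 - 8*y + 3; vanishes at y ∈ {-3}. (-3, -3): f_x = -48 ≠ 0.
  x = -2: f_y(-2, y) = -3*y**2 - 10*y - 3; vanishes at y ∈ {-3}. (-2, -3): f_x = -27 ≠ 0.
  x = -1: f_y(-1, y) = -3*y**2 - 12*y - 9; vanishes at y ∈ {-3, -1}. (-1, -3): f_x = -12 ≠ 0; (-1, -1): f_x = -16 ≠ 0.
  x = 0: f_y(0, y) = -3*y**2 - 14*y - 15; vanishes at y ∈ {-3}. (0, -3): f_x = -3 ≠ 0.
  x = 1: f_y(1, y) = -3*y**2 - 16*y - 21; vanishes at y ∈ {-3}. (1, -3): f_x = 0, f = 0 — SINGULAR.
  x = 2: f_y(2, y) = -3*y**2 - 18*y - 27; vanishes at y ∈ {-3}. (2, -3): f_x = -3 ≠ 0.
  x = 3: f_y(3, y) = -3*y**2 - 20*y - 33; vanishes at y ∈ {-3}. (3, -3): f_x = -12 ≠ 0.
  x = 4: f_y(4, y) = -3*y**2 - 22*y - 39; vanishes at y ∈ {-3}. (4, -3): f_x = -27 ≠ 0.
Only singular point on the grid: (1, -3).
Classify: substitute x = 1 + u, y = -3 + v and expand: f = -u**3 - u*v**2 - v**3 + v**2.
No constant or linear terms (consistent with a singular point). Quadratic part: v**2. Cubic part: -u**3 - u*v**2 - v**3.
The quadratic part v**2 is a perfect square, so there is a single (double) tangent line v = 0, i.e. y = -3. Restricting the cubic part to that line (v = 0) leaves -u**3 ≠ 0, so f is not divisible by v and the branch is v² ≈ u**3 to lowest order — this is a cusp.
Classification: cusp.


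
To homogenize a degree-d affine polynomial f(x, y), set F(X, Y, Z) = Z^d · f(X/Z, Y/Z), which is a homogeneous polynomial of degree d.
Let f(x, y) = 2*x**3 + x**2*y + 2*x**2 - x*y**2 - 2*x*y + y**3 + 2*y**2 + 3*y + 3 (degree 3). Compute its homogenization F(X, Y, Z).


F(X, Y, Z) = 2*X**3 + X**2*Y + 2*X**2*Z - X*Y**2 - 2*X*Y*Z + Y**3 + 2*Y**2*Z + 3*Y*Z**2 + 3*Z**3

deg(f) = 3.
Substitute x = X/Z, y = Y/Z into f, then multiply by Z^3.
  monomial 2·x^3·y^0 ↦ 2·X^3·Y^0·Z^0.
  monomial 1·x^2·y^1 ↦ 1·X^2·Y^1·Z^0.
  monomial 2·x^2·y^0 ↦ 2·X^2·Y^0·Z^1.
  monomial -1·x^1·y^2 ↦ -1·X^1·Y^2·Z^0.
  monomial -2·x^1·y^1 ↦ -2·X^1·Y^1·Z^1.
  monomial 1·x^0·y^3 ↦ 1·X^0·Y^3·Z^0.
  monomial 2·x^0·y^2 ↦ 2·X^0·Y^2·Z^1.
  monomial 3·x^0·y^1 ↦ 3·X^0·Y^1·Z^2.
  monomial 3·x^0·y^0 ↦ 3·X^0·Y^0·Z^3.
Collecting: F(X, Y, Z) = 2*X**3 + X**2*Y + 2*X**2*Z - X*Y**2 - 2*X*Y*Z + Y**3 + 2*Y**2*Z + 3*Y*Z**2 + 3*Z**3.


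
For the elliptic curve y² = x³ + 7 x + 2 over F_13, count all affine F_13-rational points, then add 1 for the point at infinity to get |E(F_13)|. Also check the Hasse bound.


Affine points = {(1, 6), (1, 7), (4, 4), (4, 9), (6, 0), (7, 2), (7, 11), (9, 1), (9, 12)}; affine count = 9; |E(F_13)| = 10.

Discriminant check: Δ ∝ 4a³ + 27b² = 4·7³ + 27·2² = 4·343 + 27·4 ≡ 11 (mod 13). Nonzero ⇒ E is nonsingular.
For each x ∈ F_13, compute rhs = x³ + 7·x + 2 mod 13, then count y ∈ F_13 with y² ≡ rhs.
  x = 0: rhs = 2, matching y values: none (0 points).
  x = 1: rhs = 10, matching y values: 6, 7 (2 points).
  x = 2: rhs = 11, matching y values: none (0 points).
  x = 3: rhs = 11, matching y values: none (0 points).
  x = 4: rhs = 3, matching y values: 4, 9 (2 points).
  x = 5: rhs = 6, matching y values: none (0 points).
  x = 6: rhs = 0, matching y values: 0 (1 points).
  x = 7: rhs = 4, matching y values: 2, 11 (2 points).
  x = 8: rhs = 11, matching y values: none (0 points).
  x = 9: rhs = 1, matching y values: 1, 12 (2 points).
  x = 10: rhs = 6, matching y values: none (0 points).
  x = 11: rhs = 6, matching y values: none (0 points).
  x = 12: rhs = 7, matching y values: none (0 points).
Total affine count: 9.
Full point count |E(F_13)| = 9 + 1 = 10.
Hasse bound: |10 − (13+1)| = |-4| = 4 ≤ 2√13 ≈ 7.2111 ✓.


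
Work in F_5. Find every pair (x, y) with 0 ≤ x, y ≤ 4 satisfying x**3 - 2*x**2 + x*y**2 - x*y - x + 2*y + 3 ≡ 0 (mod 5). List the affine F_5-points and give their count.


Affine F_5-points: {(0, 1)}; count = 1.

For each of the 25 pairs (x, y) ∈ F_5², evaluate f(x, y) mod 5. Record the zeros.
  x = 0: [0↦3, 1↦0, 2↦2, 3↦4, 4↦1]  zeros at y ∈ {1}
  x = 1: [0↦1, 1↦3, 2↦2, 3↦3, 4↦1]  zeros at y ∈ ∅
  x = 2: [0↦1, 1↦3, 2↦4, 3↦4, 4↦3]  zeros at y ∈ ∅
  x = 3: [0↦4, 1↦1, 2↦4, 3↦3, 4↦3]  zeros at y ∈ ∅
  x = 4: [0↦1, 1↦3, 2↦3, 3↦1, 4↦2]  zeros at y ∈ ∅
Collecting zeros: affine points = {(0, 1)}.
Total count |C(F_5)_aff| = 1.


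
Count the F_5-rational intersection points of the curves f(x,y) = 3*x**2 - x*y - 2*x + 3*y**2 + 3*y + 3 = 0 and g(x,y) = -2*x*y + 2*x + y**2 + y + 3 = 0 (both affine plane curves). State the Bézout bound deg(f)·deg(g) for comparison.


Common zeros: {(2, 1), (2, 2), (4, 1)}; count = 3; Bézout bound = 4.

deg(f) = 2, deg(g) = 2, so Bézout bound = 4.
Scan x ∈ F_5. For each x, list the y ∈ F_5 with f(x, y) ≡ 0 and those with g(x, y) ≡ 0 (mod 5); the common zeros in that column are the intersection.
  x = 0: f ≡ 0 at y ∈ ∅; g ≡ 0 at y ∈ {1, 3}; common: ∅.
  x = 1: f ≡ 0 at y ∈ {2, 4}; g ≡ 0 at y ∈ {0, 1}; common: ∅.
  x = 2: f ≡ 0 at y ∈ {1, 2}; g ≡ 0 at y ∈ {1, 2}; common: {1, 2}.
  x = 3: f ≡ 0 at y ∈ ∅; g ≡ 0 at y ∈ {1, 4}; common: ∅.
  x = 4: f ≡ 0 at y ∈ {1}; g ≡ 0 at y ∈ {1}; common: {1}.
Collecting: common zeros = {(2, 1), (2, 2), (4, 1)}, so the count is 3.
Comparison with the Bézout bound: 3 ≤ 4 = deg(f)·deg(g), as expected for curves with no common component (the affine F_5-count falls short of the bound because intersections may lie at infinity, over extension fields, or carry multiplicity).


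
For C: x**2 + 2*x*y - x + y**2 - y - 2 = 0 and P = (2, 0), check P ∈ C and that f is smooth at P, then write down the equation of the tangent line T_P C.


Tangent line at P: 3*x + 3*y - 6 = 0.

Step 1: f(2, 0) = 0, so P lies on C.
Step 2: partial derivatives
  f_x(x, y) = 2*x + 2*y - 1, f_y(x, y) = 2*x + 2*y - 1.
  f_x(P) = 3, f_y(P) = 3 (gradient nonzero, so P is smooth).
Step 3: tangent line at P: 3·(x − 2) + 3·(y − 0) = 0.
Expanding: 3*x + 3*y - 6 = 0.


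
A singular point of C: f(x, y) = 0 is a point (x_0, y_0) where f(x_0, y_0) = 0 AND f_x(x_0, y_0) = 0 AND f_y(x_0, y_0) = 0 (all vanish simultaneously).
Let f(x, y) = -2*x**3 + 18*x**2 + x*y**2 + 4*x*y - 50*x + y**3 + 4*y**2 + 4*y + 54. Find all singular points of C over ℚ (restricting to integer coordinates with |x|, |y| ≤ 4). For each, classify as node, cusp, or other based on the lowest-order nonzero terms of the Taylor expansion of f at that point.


Singular points: {(3, -2)}; classification: cusp.

Compute partial derivatives:
  f_x = -6*x**2 + 36*x + y**2 + 4*y - 50.
  f_y = 2*x*y + 4*x + 3*y**2 + 8*y + 4.
Scan x_0 ∈ {−4, ..., 4}. For each x_0, f_y(x_0, y) is a polynomial in y; find its integer roots y ∈ {−4, ..., 4}, then test f_x and f at those candidates.
  x = -4: f_y(-4, y) = 3*y**2 - 12; vanishes at y ∈ {-2, 2}. (-4, -2): f_x = -294 ≠ 0; (-4, 2): f_x = -278 ≠ 0.
  x = -3: f_y(-3, y) = 3*y**2 + 2*y - 8; vanishes at y ∈ {-2}. (-3, -2): f_x = -216 ≠ 0.
  x = -2: f_y(-2, y) = 3*y**2 + 4*y - 4; vanishes at y ∈ {-2}. (-2, -2): f_x = -150 ≠ 0.
  x = -1: f_y(-1, y) = 3*y**2 + 6*y; vanishes at y ∈ {-2, 0}. (-1, -2): f_x = -96 ≠ 0; (-1, 0): f_x = -92 ≠ 0.
  x = 0: f_y(0, y) = 3*y**2 + 8*y + 4; vanishes at y ∈ {-2}. (0, -2): f_x = -54 ≠ 0.
  x = 1: f_y(1, y) = 3*y**2 + 10*y + 8; vanishes at y ∈ {-2}. (1, -2): f_x = -24 ≠ 0.
  x = 2: f_y(2, y) = 3*y**2 + 12*y + 12; vanishes at y ∈ {-2}. (2, -2): f_x = -6 ≠ 0.
  x = 3: f_y(3, y) = 3*y**2 + 14*y + 16; vanishes at y ∈ {-2}. (3, -2): f_x = 0, f = 0 — SINGULAR.
  x = 4: f_y(4, y) = 3*y**2 + 16*y + 20; vanishes at y ∈ {-2}. (4, -2): f_x = -6 ≠ 0.
Only singular point on the grid: (3, -2).
Classify: substitute x = 3 + u, y = -2 + v and expand: f = -2*u**3 + u*v**2 + v**3 + v**2.
No constant or linear terms (consistent with a singular point). Quadratic part: v**2. Cubic part: -2*u**3 + u*v**2 + v**3.
The quadratic part v**2 is a perfect square, so there is a single (double) tangent line v = 0, i.e. y = -2. Restricting the cubic part to that line (v = 0) leaves -2*u**3 ≠ 0, so f is not divisible by v and the branch is v² ≈ 2*u**3 to lowest order — this is a cusp.
Classification: cusp.


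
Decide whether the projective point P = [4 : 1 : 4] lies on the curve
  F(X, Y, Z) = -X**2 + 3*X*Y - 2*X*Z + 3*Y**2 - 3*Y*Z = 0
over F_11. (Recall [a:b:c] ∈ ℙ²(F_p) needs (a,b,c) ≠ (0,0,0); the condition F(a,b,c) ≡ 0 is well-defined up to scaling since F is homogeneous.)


F(4,1,4) ≡ 10 (mod 11); P is NOT on the curve.

Evaluate F(4, 1, 4) term-by-term (mod 11).
  -X**2 ↦ -1·16·1·1 = -16
  3*X*Y ↦ 3·4·1·1 = 12
  -2*X*Z ↦ -2·4·1·4 = -32
  3*Y**2 ↦ 3·1·1·1 = 3
  -3*Y*Z ↦ -3·1·1·4 = -12
Sum: F(4, 1, 4) = (-16) + (12) + (-32) + (3) + (-12) = -45.
Reducing mod 11: -45 ≡ 10 (mod 11).
Since F(a, b, c) ≡ 10 ≠ 0 (mod 11), P does NOT lie on the curve.


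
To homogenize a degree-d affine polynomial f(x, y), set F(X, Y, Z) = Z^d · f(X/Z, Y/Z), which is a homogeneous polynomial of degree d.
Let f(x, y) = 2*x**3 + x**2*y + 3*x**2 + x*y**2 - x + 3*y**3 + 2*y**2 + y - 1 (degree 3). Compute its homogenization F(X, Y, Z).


F(X, Y, Z) = 2*X**3 + X**2*Y + 3*X**2*Z + X*Y**2 - X*Z**2 + 3*Y**3 + 2*Y**2*Z + Y*Z**2 - Z**3

deg(f) = 3.
Substitute x = X/Z, y = Y/Z into f, then multiply by Z^3.
  monomial 2·x^3·y^0 ↦ 2·X^3·Y^0·Z^0.
  monomial 1·x^2·y^1 ↦ 1·X^2·Y^1·Z^0.
  monomial 3·x^2·y^0 ↦ 3·X^2·Y^0·Z^1.
  monomial 1·x^1·y^2 ↦ 1·X^1·Y^2·Z^0.
  monomial -1·x^1·y^0 ↦ -1·X^1·Y^0·Z^2.
  monomial 3·x^0·y^3 ↦ 3·X^0·Y^3·Z^0.
  monomial 2·x^0·y^2 ↦ 2·X^0·Y^2·Z^1.
  monomial 1·x^0·y^1 ↦ 1·X^0·Y^1·Z^2.
  monomial -1·x^0·y^0 ↦ -1·X^0·Y^0·Z^3.
Collecting: F(X, Y, Z) = 2*X**3 + X**2*Y + 3*X**2*Z + X*Y**2 - X*Z**2 + 3*Y**3 + 2*Y**2*Z + Y*Z**2 - Z**3.


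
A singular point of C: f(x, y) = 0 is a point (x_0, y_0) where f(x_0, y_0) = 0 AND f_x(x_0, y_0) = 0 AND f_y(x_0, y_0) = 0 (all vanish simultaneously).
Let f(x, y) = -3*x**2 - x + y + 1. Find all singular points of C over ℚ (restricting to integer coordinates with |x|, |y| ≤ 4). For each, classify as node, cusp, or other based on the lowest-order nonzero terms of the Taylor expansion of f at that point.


No singular points in the scanned grid; C is smooth there.

Compute partial derivatives:
  f_x = -6*x - 1.
  f_y = 1.
f_y = 1 is a nonzero constant, so f_y never vanishes: no point (x, y) can satisfy f = f_x = f_y = 0. In particular no (x, y) ∈ {−4, ..., 4}² is singular; the curve is smooth.


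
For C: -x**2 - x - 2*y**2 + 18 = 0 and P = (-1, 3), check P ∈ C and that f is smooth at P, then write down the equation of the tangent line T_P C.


Tangent line at P: x - 12*y + 37 = 0.

Step 1: f(-1, 3) = 0, so P lies on C.
Step 2: partial derivatives
  f_x(x, y) = -2*x - 1, f_y(x, y) = -4*y.
  f_x(P) = 1, f_y(P) = -12 (gradient nonzero, so P is smooth).
Step 3: tangent line at P: 1·(x − -1) + -12·(y − 3) = 0.
Expanding: x - 12*y + 37 = 0.


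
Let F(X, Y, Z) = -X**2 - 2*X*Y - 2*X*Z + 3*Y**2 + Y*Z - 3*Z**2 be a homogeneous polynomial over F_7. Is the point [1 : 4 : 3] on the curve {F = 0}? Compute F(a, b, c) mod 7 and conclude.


F(1,4,3) ≡ 4 (mod 7); P is NOT on the curve.

Evaluate F(1, 4, 3) term-by-term (mod 7).
  -X**2 ↦ -1·1·1·1 = -1
  -2*X*Y ↦ -2·1·4·1 = -8
  -2*X*Z ↦ -2·1·1·3 = -6
  3*Y**2 ↦ 3·1·16·1 = 48
  Y*Z ↦ 1·1·4·3 = 12
  -3*Z**2 ↦ -3·1·1·9 = -27
Sum: F(1, 4, 3) = (-1) + (-8) + (-6) + (48) + (12) + (-27) = 18.
Reducing mod 7: 18 ≡ 4 (mod 7).
Since F(a, b, c) ≡ 4 ≠ 0 (mod 7), P does NOT lie on the curve.


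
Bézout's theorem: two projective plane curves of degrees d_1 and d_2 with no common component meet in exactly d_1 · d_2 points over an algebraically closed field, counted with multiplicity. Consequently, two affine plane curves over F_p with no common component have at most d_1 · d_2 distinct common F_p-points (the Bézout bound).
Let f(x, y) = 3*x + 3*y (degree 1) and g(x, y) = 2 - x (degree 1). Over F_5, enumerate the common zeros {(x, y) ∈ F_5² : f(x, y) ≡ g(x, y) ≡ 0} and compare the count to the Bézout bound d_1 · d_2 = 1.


Common zeros: {(2, 3)}; count = 1; Bézout bound = 1.

deg(f) = 1, deg(g) = 1, so Bézout bound = 1.
Scan x ∈ F_5. For each x, list the y ∈ F_5 with f(x, y) ≡ 0 and those with g(x, y) ≡ 0 (mod 5); the common zeros in that column are the intersection.
  x = 0: f ≡ 0 at y ∈ {0}; g ≡ 0 at y ∈ ∅; common: ∅.
  x = 1: f ≡ 0 at y ∈ {4}; g ≡ 0 at y ∈ ∅; common: ∅.
  x = 2: f ≡ 0 at y ∈ {3}; g ≡ 0 at y ∈ {0, 1, 2, 3, 4}; common: {3}.
  x = 3: f ≡ 0 at y ∈ {2}; g ≡ 0 at y ∈ ∅; common: ∅.
  x = 4: f ≡ 0 at y ∈ {1}; g ≡ 0 at y ∈ ∅; common: ∅.
Collecting: common zeros = {(2, 3)}, so the count is 1.
Comparison with the Bézout bound: 1 ≤ 1 = deg(f)·deg(g), as expected for curves with no common component (the bound is attained).


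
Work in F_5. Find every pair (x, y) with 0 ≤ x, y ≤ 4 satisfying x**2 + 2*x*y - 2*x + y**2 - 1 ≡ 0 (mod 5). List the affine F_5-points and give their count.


Affine F_5-points: {(0, 1), (0, 4), (2, 3), (4, 3), (4, 4)}; count = 5.

For each of the 25 pairs (x, y) ∈ F_5², evaluate f(x, y) mod 5. Record the zeros.
  x = 0: [0↦4, 1↦0, 2↦3, 3↦3, 4↦0]  zeros at y ∈ {1, 4}
  x = 1: [0↦3, 1↦1, 2↦1, 3↦3, 4↦2]  zeros at y ∈ ∅
  x = 2: [0↦4, 1↦4, 2↦1, 3↦0, 4↦1]  zeros at y ∈ {3}
  x = 3: [0↦2, 1↦4, 2↦3, 3↦4, 4↦2]  zeros at y ∈ ∅
  x = 4: [0↦2, 1↦1, 2↦2, 3↦0, 4↦0]  zeros at y ∈ {3, 4}
Collecting zeros: affine points = {(0, 1), (0, 4), (2, 3), (4, 3), (4, 4)}.
Total count |C(F_5)_aff| = 5.


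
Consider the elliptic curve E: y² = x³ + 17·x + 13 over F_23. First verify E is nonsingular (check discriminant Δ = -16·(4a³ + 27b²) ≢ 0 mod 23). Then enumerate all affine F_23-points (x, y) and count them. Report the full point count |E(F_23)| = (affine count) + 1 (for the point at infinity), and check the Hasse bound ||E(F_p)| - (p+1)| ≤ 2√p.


Affine points = {(0, 6), (0, 17), (1, 10), (1, 13), (2, 3), (2, 20), (5, 4), (5, 19), (6, 3), (6, 20), (11, 6), (11, 17), (12, 6), (12, 17), (13, 4), (13, 19), (15, 3), (15, 20), (20, 2), (20, 21), (22, 8), (22, 15)}; affine count = 22; |E(F_23)| = 23.

Discriminant check: Δ ∝ 4a³ + 27b² = 4·17³ + 27·13² = 4·4913 + 27·169 ≡ 19 (mod 23). Nonzero ⇒ E is nonsingular.
For each x ∈ F_23, compute rhs = x³ + 17·x + 13 mod 23, then count y ∈ F_23 with y² ≡ rhs.
  x = 0: rhs = 13, matching y values: 6, 17 (2 points).
  x = 1: rhs = 8, matching y values: 10, 13 (2 points).
  x = 2: rhs = 9, matching y values: 3, 20 (2 points).
  x = 3: rhs = 22, matching y values: none (0 points).
  x = 4: rhs = 7, matching y values: none (0 points).
  x = 5: rhs = 16, matching y values: 4, 19 (2 points).
  x = 6: rhs = 9, matching y values: 3, 20 (2 points).
  x = 7: rhs = 15, matching y values: none (0 points).
  x = 8: rhs = 17, matching y values: none (0 points).
  x = 9: rhs = 21, matching y values: none (0 points).
  x = 10: rhs = 10, matching y values: none (0 points).
  x = 11: rhs = 13, matching y values: 6, 17 (2 points).
  x = 12: rhs = 13, matching y values: 6, 17 (2 points).
  x = 13: rhs = 16, matching y values: 4, 19 (2 points).
  x = 14: rhs = 5, matching y values: none (0 points).
  x = 15: rhs = 9, matching y values: 3, 20 (2 points).
  x = 16: rhs = 11, matching y values: none (0 points).
  x = 17: rhs = 17, matching y values: none (0 points).
  x = 18: rhs = 10, matching y values: none (0 points).
  x = 19: rhs = 19, matching y values: none (0 points).
  x = 20: rhs = 4, matching y values: 2, 21 (2 points).
  x = 21: rhs = 17, matching y values: none (0 points).
  x = 22: rhs = 18, matching y values: 8, 15 (2 points).
Total affine count: 22.
Full point count |E(F_23)| = 22 + 1 = 23.
Hasse bound: |23 − (23+1)| = |-1| = 1 ≤ 2√23 ≈ 9.5917 ✓.


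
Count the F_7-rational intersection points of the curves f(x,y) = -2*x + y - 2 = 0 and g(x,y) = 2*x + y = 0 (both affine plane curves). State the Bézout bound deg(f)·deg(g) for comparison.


Common zeros: {(3, 1)}; count = 1; Bézout bound = 1.

deg(f) = 1, deg(g) = 1, so Bézout bound = 1.
Scan x ∈ F_7. For each x, list the y ∈ F_7 with f(x, y) ≡ 0 and those with g(x, y) ≡ 0 (mod 7); the common zeros in that column are the intersection.
  x = 0: f ≡ 0 at y ∈ {2}; g ≡ 0 at y ∈ {0}; common: ∅.
  x = 1: f ≡ 0 at y ∈ {4}; g ≡ 0 at y ∈ {5}; common: ∅.
  x = 2: f ≡ 0 at y ∈ {6}; g ≡ 0 at y ∈ {3}; common: ∅.
  x = 3: f ≡ 0 at y ∈ {1}; g ≡ 0 at y ∈ {1}; common: {1}.
  x = 4: f ≡ 0 at y ∈ {3}; g ≡ 0 at y ∈ {6}; common: ∅.
  x = 5: f ≡ 0 at y ∈ {5}; g ≡ 0 at y ∈ {4}; common: ∅.
  x = 6: f ≡ 0 at y ∈ {0}; g ≡ 0 at y ∈ {2}; common: ∅.
Collecting: common zeros = {(3, 1)}, so the count is 1.
Comparison with the Bézout bound: 1 ≤ 1 = deg(f)·deg(g), as expected for curves with no common component (the bound is attained).


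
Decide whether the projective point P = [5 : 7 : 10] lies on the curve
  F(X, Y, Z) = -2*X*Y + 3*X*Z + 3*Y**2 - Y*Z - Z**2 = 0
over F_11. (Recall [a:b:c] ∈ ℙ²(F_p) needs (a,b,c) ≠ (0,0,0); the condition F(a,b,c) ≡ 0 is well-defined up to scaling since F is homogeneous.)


F(5,7,10) ≡ 2 (mod 11); P is NOT on the curve.

Evaluate F(5, 7, 10) term-by-term (mod 11).
  -2*X*Y ↦ -2·5·7·1 = -70
  3*X*Z ↦ 3·5·1·10 = 150
  3*Y**2 ↦ 3·1·49·1 = 147
  -Y*Z ↦ -1·1·7·10 = -70
  -Z**2 ↦ -1·1·1·100 = -100
Sum: F(5, 7, 10) = (-70) + (150) + (147) + (-70) + (-100) = 57.
Reducing mod 11: 57 ≡ 2 (mod 11).
Since F(a, b, c) ≡ 2 ≠ 0 (mod 11), P does NOT lie on the curve.


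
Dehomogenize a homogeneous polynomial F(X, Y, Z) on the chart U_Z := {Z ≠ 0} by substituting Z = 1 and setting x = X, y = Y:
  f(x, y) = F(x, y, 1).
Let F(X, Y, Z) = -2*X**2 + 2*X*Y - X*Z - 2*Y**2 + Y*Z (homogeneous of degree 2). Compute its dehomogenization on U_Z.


f(x, y) = -2*x**2 + 2*x*y - x - 2*y**2 + y

On U_Z we set Z = 1. Each monomial c·X^i·Y^j·Z^k in F becomes c·x^i·y^j·1^k = c·x^i·y^j.
Substituting Z = 1: F(X, Y, 1) = -2*x**2 + 2*x*y - x - 2*y**2 + y.
Note: deg(f) ≤ deg(F) = 2; strict inequality happens when F is divisible by Z (lost terms).


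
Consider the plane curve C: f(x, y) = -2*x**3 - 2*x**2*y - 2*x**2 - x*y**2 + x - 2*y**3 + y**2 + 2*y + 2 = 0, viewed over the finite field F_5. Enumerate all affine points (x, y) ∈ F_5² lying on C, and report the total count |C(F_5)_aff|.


Affine F_5-points: {(1, 3), (2, 0), (4, 3), (4, 4)}; count = 4.

For each of the 25 pairs (x, y) ∈ F_5², evaluate f(x, y) mod 5. Record the zeros.
  x = 0: [0↦2, 1↦3, 2↦4, 3↦3, 4↦3]  zeros at y ∈ ∅
  x = 1: [0↦4, 1↦2, 2↦3, 3↦0, 4↦1]  zeros at y ∈ {3}
  x = 2: [0↦0, 1↦1, 2↦3, 3↦4, 4↦2]  zeros at y ∈ {0}
  x = 3: [0↦3, 1↦3, 2↦2, 3↦3, 4↦4]  zeros at y ∈ ∅
  x = 4: [0↦1, 1↦1, 2↦3, 3↦0, 4↦0]  zeros at y ∈ {3, 4}
Collecting zeros: affine points = {(1, 3), (2, 0), (4, 3), (4, 4)}.
Total count |C(F_5)_aff| = 4.


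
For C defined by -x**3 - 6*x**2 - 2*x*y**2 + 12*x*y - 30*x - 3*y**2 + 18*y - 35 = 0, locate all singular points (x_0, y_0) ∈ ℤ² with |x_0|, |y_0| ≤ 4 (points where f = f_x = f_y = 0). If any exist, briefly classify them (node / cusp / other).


Singular points: {(-2, 3)}; classification: cusp.

Compute partial derivatives:
  f_x = -3*x**2 - 12*x - 2*y**2 + 12*y - 30.
  f_y = -4*x*y + 12*x - 6*y + 18.
Scan x_0 ∈ {−4, ..., 4}. For each x_0, f_y(x_0, y) is a polynomial in y; find its integer roots y ∈ {−4, ..., 4}, then test f_x and f at those candidates.
  x = -4: f_y(-4, y) = 10*y - 30; vanishes at y ∈ {3}. (-4, 3): f_x = -12 ≠ 0.
  x = -3: f_y(-3, y) = 6*y - 18; vanishes at y ∈ {3}. (-3, 3): f_x = -3 ≠ 0.
  x = -2: f_y(-2, y) = 2*y - 6; vanishes at y ∈ {3}. (-2, 3): f_x = 0, f = 0 — SINGULAR.
  x = -1: f_y(-1, y) = 6 - 2*y; vanishes at y ∈ {3}. (-1, 3): f_x = -3 ≠ 0.
  x = 0: f_y(0, y) = 18 - 6*y; vanishes at y ∈ {3}. (0, 3): f_x = -12 ≠ 0.
  x = 1: f_y(1, y) = 30 - 10*y; vanishes at y ∈ {3}. (1, 3): f_x = -27 ≠ 0.
  x = 2: f_y(2, y) = 42 - 14*y; vanishes at y ∈ {3}. (2, 3): f_x = -48 ≠ 0.
  x = 3: f_y(3, y) = 54 - 18*y; vanishes at y ∈ {3}. (3, 3): f_x = -75 ≠ 0.
  x = 4: f_y(4, y) = 66 - 22*y; vanishes at y ∈ {3}. (4, 3): f_x = -108 ≠ 0.
Only singular point on the grid: (-2, 3).
Classify: substitute x = -2 + u, y = 3 + v and expand: f = -u**3 - 2*u*v**2 + v**2.
No constant or linear terms (consistent with a singular point). Quadratic part: v**2. Cubic part: -u**3 - 2*u*v**2.
The quadratic part v**2 is a perfect square, so there is a single (double) tangent line v = 0, i.e. y = 3. Restricting the cubic part to that line (v = 0) leaves -u**3 ≠ 0, so f is not divisible by v and the branch is v² ≈ u**3 to lowest order — this is a cusp.
Classification: cusp.


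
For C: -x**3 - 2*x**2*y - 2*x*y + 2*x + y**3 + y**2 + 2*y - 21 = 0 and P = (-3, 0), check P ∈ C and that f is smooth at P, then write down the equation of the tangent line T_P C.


Tangent line at P: -25*x - 10*y - 75 = 0.

Step 1: f(-3, 0) = 0, so P lies on C.
Step 2: partial derivatives
  f_x(x, y) = -3*x**2 - 4*x*y - 2*y + 2, f_y(x, y) = -2*x**2 - 2*x + 3*y**2 + 2*y + 2.
  f_x(P) = -25, f_y(P) = -10 (gradient nonzero, so P is smooth).
Step 3: tangent line at P: -25·(x − -3) + -10·(y − 0) = 0.
Expanding: -25*x - 10*y - 75 = 0.


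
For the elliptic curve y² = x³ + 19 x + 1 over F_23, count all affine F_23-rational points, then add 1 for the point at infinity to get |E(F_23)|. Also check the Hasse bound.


Affine points = {(0, 1), (0, 22), (2, 1), (2, 22), (3, 4), (3, 19), (4, 7), (4, 16), (6, 3), (6, 20), (9, 2), (9, 21), (10, 8), (10, 15), (11, 0), (12, 5), (12, 18), (15, 2), (15, 21), (16, 10), (16, 13), (17, 4), (17, 19), (20, 3), (20, 20), (21, 1), (21, 22), (22, 2), (22, 21)}; affine count = 29; |E(F_23)| = 30.

Discriminant check: Δ ∝ 4a³ + 27b² = 4·19³ + 27·1² = 4·6859 + 27·1 ≡ 1 (mod 23). Nonzero ⇒ E is nonsingular.
For each x ∈ F_23, compute rhs = x³ + 19·x + 1 mod 23, then count y ∈ F_23 with y² ≡ rhs.
  x = 0: rhs = 1, matching y values: 1, 22 (2 points).
  x = 1: rhs = 21, matching y values: none (0 points).
  x = 2: rhs = 1, matching y values: 1, 22 (2 points).
  x = 3: rhs = 16, matching y values: 4, 19 (2 points).
  x = 4: rhs = 3, matching y values: 7, 16 (2 points).
  x = 5: rhs = 14, matching y values: none (0 points).
  x = 6: rhs = 9, matching y values: 3, 20 (2 points).
  x = 7: rhs = 17, matching y values: none (0 points).
  x = 8: rhs = 21, matching y values: none (0 points).
  x = 9: rhs = 4, matching y values: 2, 21 (2 points).
  x = 10: rhs = 18, matching y values: 8, 15 (2 points).
  x = 11: rhs = 0, matching y values: 0 (1 points).
  x = 12: rhs = 2, matching y values: 5, 18 (2 points).
  x = 13: rhs = 7, matching y values: none (0 points).
  x = 14: rhs = 21, matching y values: none (0 points).
  x = 15: rhs = 4, matching y values: 2, 21 (2 points).
  x = 16: rhs = 8, matching y values: 10, 13 (2 points).
  x = 17: rhs = 16, matching y values: 4, 19 (2 points).
  x = 18: rhs = 11, matching y values: none (0 points).
  x = 19: rhs = 22, matching y values: none (0 points).
  x = 20: rhs = 9, matching y values: 3, 20 (2 points).
  x = 21: rhs = 1, matching y values: 1, 22 (2 points).
  x = 22: rhs = 4, matching y values: 2, 21 (2 points).
Total affine count: 29.
Full point count |E(F_23)| = 29 + 1 = 30.
Hasse bound: |30 − (23+1)| = |6| = 6 ≤ 2√23 ≈ 9.5917 ✓.


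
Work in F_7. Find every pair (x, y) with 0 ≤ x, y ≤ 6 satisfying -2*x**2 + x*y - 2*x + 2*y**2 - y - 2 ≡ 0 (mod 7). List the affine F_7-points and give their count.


Affine F_7-points: {(2, 0), (2, 3), (3, 2), (3, 4), (4, 0), (4, 2), (5, 1), (5, 4)}; count = 8.

For each of the 49 pairs (x, y) ∈ F_7², evaluate f(x, y) mod 7. Record the zeros.
  x = 0: [0↦5, 1↦6, 2↦4, 3↦6, 4↦5, 5↦1, 6↦1]  zeros at y ∈ ∅
  x = 1: [0↦1, 1↦3, 2↦2, 3↦5, 4↦5, 5↦2, 6↦3]  zeros at y ∈ ∅
  x = 2: [0↦0, 1↦3, 2↦3, 3↦0, 4↦1, 5↦6, 6↦1]  zeros at y ∈ {0, 3}
  x = 3: [0↦2, 1↦6, 2↦0, 3↦5, 4↦0, 5↦6, 6↦2]  zeros at y ∈ {2, 4}
  x = 4: [0↦0, 1↦5, 2↦0, 3↦6, 4↦2, 5↦2, 6↦6]  zeros at y ∈ {0, 2}
  x = 5: [0↦1, 1↦0, 2↦3, 3↦3, 4↦0, 5↦1, 6↦6]  zeros at y ∈ {1, 4}
  x = 6: [0↦5, 1↦5, 2↦2, 3↦3, 4↦1, 5↦3, 6↦2]  zeros at y ∈ ∅
Collecting zeros: affine points = {(2, 0), (2, 3), (3, 2), (3, 4), (4, 0), (4, 2), (5, 1), (5, 4)}.
Total count |C(F_7)_aff| = 8.


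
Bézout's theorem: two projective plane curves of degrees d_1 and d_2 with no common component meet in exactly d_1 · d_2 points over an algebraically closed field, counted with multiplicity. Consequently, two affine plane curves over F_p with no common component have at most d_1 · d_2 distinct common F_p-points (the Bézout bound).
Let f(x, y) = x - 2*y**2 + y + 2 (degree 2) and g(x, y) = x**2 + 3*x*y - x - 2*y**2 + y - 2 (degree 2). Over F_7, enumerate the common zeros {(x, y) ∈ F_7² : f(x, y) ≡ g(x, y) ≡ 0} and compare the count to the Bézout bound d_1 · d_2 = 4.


Common zeros: {(4, 2)}; count = 1; Bézout bound = 4.

deg(f) = 2, deg(g) = 2, so Bézout bound = 4.
Scan x ∈ F_7. For each x, list the y ∈ F_7 with f(x, y) ≡ 0 and those with g(x, y) ≡ 0 (mod 7); the common zeros in that column are the intersection.
  x = 0: f ≡ 0 at y ∈ ∅; g ≡ 0 at y ∈ ∅; common: ∅.
  x = 1: f ≡ 0 at y ∈ {5, 6}; g ≡ 0 at y ∈ {1}; common: ∅.
  x = 2: f ≡ 0 at y ∈ ∅; g ≡ 0 at y ∈ {0}; common: ∅.
  x = 3: f ≡ 0 at y ∈ ∅; g ≡ 0 at y ∈ ∅; common: ∅.
  x = 4: f ≡ 0 at y ∈ {2}; g ≡ 0 at y ∈ {1, 2}; common: {2}.
  x = 5: f ≡ 0 at y ∈ {0, 4}; g ≡ 0 at y ∈ {2, 6}; common: ∅.
  x = 6: f ≡ 0 at y ∈ {1, 3}; g ≡ 0 at y ∈ {0, 6}; common: ∅.
Collecting: common zeros = {(4, 2)}, so the count is 1.
Comparison with the Bézout bound: 1 ≤ 4 = deg(f)·deg(g), as expected for curves with no common component (the affine F_7-count falls short of the bound because intersections may lie at infinity, over extension fields, or carry multiplicity).


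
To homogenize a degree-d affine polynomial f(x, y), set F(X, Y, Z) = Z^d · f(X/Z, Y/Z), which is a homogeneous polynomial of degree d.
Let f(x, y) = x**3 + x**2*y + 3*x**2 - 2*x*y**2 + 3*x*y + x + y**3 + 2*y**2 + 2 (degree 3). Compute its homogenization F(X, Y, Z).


F(X, Y, Z) = X**3 + X**2*Y + 3*X**2*Z - 2*X*Y**2 + 3*X*Y*Z + X*Z**2 + Y**3 + 2*Y**2*Z + 2*Z**3

deg(f) = 3.
Substitute x = X/Z, y = Y/Z into f, then multiply by Z^3.
  monomial 1·x^3·y^0 ↦ 1·X^3·Y^0·Z^0.
  monomial 1·x^2·y^1 ↦ 1·X^2·Y^1·Z^0.
  monomial 3·x^2·y^0 ↦ 3·X^2·Y^0·Z^1.
  monomial -2·x^1·y^2 ↦ -2·X^1·Y^2·Z^0.
  monomial 3·x^1·y^1 ↦ 3·X^1·Y^1·Z^1.
  monomial 1·x^1·y^0 ↦ 1·X^1·Y^0·Z^2.
  monomial 1·x^0·y^3 ↦ 1·X^0·Y^3·Z^0.
  monomial 2·x^0·y^2 ↦ 2·X^0·Y^2·Z^1.
  monomial 2·x^0·y^0 ↦ 2·X^0·Y^0·Z^3.
Collecting: F(X, Y, Z) = X**3 + X**2*Y + 3*X**2*Z - 2*X*Y**2 + 3*X*Y*Z + X*Z**2 + Y**3 + 2*Y**2*Z + 2*Z**3.
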